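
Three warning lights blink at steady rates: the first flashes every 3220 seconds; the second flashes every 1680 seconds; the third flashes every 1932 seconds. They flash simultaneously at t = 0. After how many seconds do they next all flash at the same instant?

38640 seconds

The first simultaneous occurrence is after LCM of the individual periods.
3220 = 2^2 × 5 × 7 × 23
1680 = 2^4 × 3 × 5 × 7
1932 = 2^2 × 3 × 7 × 23
LCM(3220, 1680, 1932) = 2^4 × 3 × 5 × 7 × 23 = 38640.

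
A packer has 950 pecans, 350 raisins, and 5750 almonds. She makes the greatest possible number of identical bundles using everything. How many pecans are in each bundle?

Number of bundles = gcd(950, 350, 5750).
950 = 2 × 5^2 × 19
350 = 2 × 5^2 × 7
5750 = 2 × 5^3 × 23
gcd(950, 350, 5750) = 2 × 5^2 = 50.
pecans per bundle = 950 / 50 = 19.

19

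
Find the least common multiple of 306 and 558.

306 = 2 × 3^2 × 17
558 = 2 × 3^2 × 31
LCM(306, 558) = 2 × 3^2 × 17 × 31 = 9486.

9486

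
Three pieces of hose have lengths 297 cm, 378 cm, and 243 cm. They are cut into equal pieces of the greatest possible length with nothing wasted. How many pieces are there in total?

34

Piece length = gcd(297, 378, 243).
297 = 3^3 × 11
378 = 2 × 3^3 × 7
243 = 3^5
gcd(297, 378, 243) = 3^3 = 27.
Total pieces = 297/27 + 378/27 + 243/27 = 11 + 14 + 9 = 34.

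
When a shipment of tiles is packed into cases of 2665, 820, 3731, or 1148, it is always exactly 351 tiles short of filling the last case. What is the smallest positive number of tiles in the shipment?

74269

Being 351 short of a full case of size k means N ≡ −351 (mod k), i.e. N + 351 is a multiple of each size.
2665 = 5 × 13 × 41
820 = 2^2 × 5 × 41
3731 = 7 × 13 × 41
1148 = 2^2 × 7 × 41
LCM(2665, 820, 3731, 1148) = 2^2 × 5 × 7 × 13 × 41 = 74620.
Smallest positive N is 74620 − 351 = 74269.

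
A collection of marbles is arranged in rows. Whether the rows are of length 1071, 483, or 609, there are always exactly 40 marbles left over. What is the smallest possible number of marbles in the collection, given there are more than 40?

N − 40 must be a common multiple of 1071, 483, and 609.
1071 = 3^2 × 7 × 17
483 = 3 × 7 × 23
609 = 3 × 7 × 29
LCM(1071, 483, 609) = 3^2 × 7 × 17 × 23 × 29 = 714357.
Smallest N > 40 is LCM + 40 = 714357 + 40 = 714397.

714397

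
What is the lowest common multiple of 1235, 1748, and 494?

1235 = 5 × 13 × 19
1748 = 2^2 × 19 × 23
494 = 2 × 13 × 19
LCM(1235, 1748, 494) = 2^2 × 5 × 13 × 19 × 23 = 113620.

113620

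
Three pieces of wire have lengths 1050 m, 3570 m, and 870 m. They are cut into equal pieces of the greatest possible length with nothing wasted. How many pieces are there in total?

183

Piece length = gcd(1050, 3570, 870).
1050 = 2 × 3 × 5^2 × 7
3570 = 2 × 3 × 5 × 7 × 17
870 = 2 × 3 × 5 × 29
gcd(1050, 3570, 870) = 2 × 3 × 5 = 30.
Total pieces = 1050/30 + 3570/30 + 870/30 = 35 + 119 + 29 = 183.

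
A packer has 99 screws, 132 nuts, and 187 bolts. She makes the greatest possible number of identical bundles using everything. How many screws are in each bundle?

9

Number of bundles = gcd(99, 132, 187).
99 = 3^2 × 11
132 = 2^2 × 3 × 11
187 = 11 × 17
gcd(99, 132, 187) = 11.
screws per bundle = 99 / 11 = 9.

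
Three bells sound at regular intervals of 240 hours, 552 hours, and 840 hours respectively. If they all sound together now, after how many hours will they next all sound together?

They coincide at every common multiple of the periods; the first is the LCM.
240 = 2^4 × 3 × 5
552 = 2^3 × 3 × 23
840 = 2^3 × 3 × 5 × 7
LCM(240, 552, 840) = 2^4 × 3 × 5 × 7 × 23 = 38640.

38640 hours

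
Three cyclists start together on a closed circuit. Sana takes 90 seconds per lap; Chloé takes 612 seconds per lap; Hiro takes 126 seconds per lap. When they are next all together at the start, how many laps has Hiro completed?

170 laps

The first common completion time is the LCM of the periods.
90 = 2 × 3^2 × 5
612 = 2^2 × 3^2 × 17
126 = 2 × 3^2 × 7
LCM(90, 612, 126) = 2^2 × 3^2 × 5 × 7 × 17 = 21420.
Laps for period 126: 21420 / 126 = 170.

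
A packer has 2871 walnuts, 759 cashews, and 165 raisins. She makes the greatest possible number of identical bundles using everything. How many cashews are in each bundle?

Number of bundles = gcd(2871, 759, 165).
2871 = 3^2 × 11 × 29
759 = 3 × 11 × 23
165 = 3 × 5 × 11
gcd(2871, 759, 165) = 3 × 11 = 33.
cashews per bundle = 759 / 33 = 23.

23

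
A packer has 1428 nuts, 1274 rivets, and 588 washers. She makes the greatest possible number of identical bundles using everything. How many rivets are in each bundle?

Number of bundles = gcd(1428, 1274, 588).
1428 = 2^2 × 3 × 7 × 17
1274 = 2 × 7^2 × 13
588 = 2^2 × 3 × 7^2
gcd(1428, 1274, 588) = 2 × 7 = 14.
rivets per bundle = 1274 / 14 = 91.

91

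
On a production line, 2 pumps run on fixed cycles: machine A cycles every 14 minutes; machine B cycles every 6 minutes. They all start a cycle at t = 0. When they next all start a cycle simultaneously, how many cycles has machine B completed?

All finish a whole number of cycles simultaneously at t = LCM of the periods.
14 = 2 × 7
6 = 2 × 3
LCM(14, 6) = 2 × 3 × 7 = 42.
Cycles for period 6: 42 / 6 = 7.

7 cycles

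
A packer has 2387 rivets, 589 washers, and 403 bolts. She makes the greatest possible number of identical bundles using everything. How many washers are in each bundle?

19

Number of bundles = gcd(2387, 589, 403).
2387 = 7 × 11 × 31
589 = 19 × 31
403 = 13 × 31
gcd(2387, 589, 403) = 31.
washers per bundle = 589 / 31 = 19.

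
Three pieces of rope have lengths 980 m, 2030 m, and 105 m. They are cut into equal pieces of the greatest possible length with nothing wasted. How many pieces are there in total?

89

Piece length = gcd(980, 2030, 105).
980 = 2^2 × 5 × 7^2
2030 = 2 × 5 × 7 × 29
105 = 3 × 5 × 7
gcd(980, 2030, 105) = 5 × 7 = 35.
Total pieces = 980/35 + 2030/35 + 105/35 = 28 + 58 + 3 = 89.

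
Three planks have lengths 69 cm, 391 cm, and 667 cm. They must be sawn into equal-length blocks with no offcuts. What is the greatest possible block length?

23 cm

This is the greatest common divisor of 69, 391, and 667.
69 = 3 × 23
391 = 17 × 23
667 = 23 × 29
gcd(69, 391, 667) = 23.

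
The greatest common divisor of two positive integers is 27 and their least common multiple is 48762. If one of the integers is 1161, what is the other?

For two integers, gcd × lcm = product, so the other is (27 × 48762) / 1161 = 1316574 / 1161 = 1134.

1134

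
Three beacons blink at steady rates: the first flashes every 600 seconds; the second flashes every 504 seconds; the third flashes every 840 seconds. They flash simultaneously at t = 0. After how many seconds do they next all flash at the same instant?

We need the least common multiple of the intervals.
600 = 2^3 × 3 × 5^2
504 = 2^3 × 3^2 × 7
840 = 2^3 × 3 × 5 × 7
LCM(600, 504, 840) = 2^3 × 3^2 × 5^2 × 7 = 12600.

12600 seconds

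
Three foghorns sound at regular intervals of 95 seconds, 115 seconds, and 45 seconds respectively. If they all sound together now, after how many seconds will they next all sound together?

The first simultaneous occurrence is after LCM of the individual periods.
95 = 5 × 19
115 = 5 × 23
45 = 3^2 × 5
LCM(95, 115, 45) = 3^2 × 5 × 19 × 23 = 19665.

19665 seconds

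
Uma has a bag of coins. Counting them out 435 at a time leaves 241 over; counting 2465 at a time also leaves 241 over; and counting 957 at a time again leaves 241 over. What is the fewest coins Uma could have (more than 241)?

81586

N − 241 must be a common multiple of 435, 2465, and 957.
435 = 3 × 5 × 29
2465 = 5 × 17 × 29
957 = 3 × 11 × 29
LCM(435, 2465, 957) = 3 × 5 × 11 × 17 × 29 = 81345.
Smallest N > 241 is LCM + 241 = 81345 + 241 = 81586.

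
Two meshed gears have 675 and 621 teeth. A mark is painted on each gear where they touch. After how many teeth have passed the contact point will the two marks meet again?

We need the least common multiple of the intervals.
675 = 3^3 × 5^2
621 = 3^3 × 23
LCM(675, 621) = 3^3 × 5^2 × 23 = 15525.

15525 teeth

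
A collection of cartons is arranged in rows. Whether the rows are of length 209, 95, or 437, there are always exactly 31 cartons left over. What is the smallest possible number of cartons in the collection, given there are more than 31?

N − 31 must be a common multiple of 209, 95, and 437.
209 = 11 × 19
95 = 5 × 19
437 = 19 × 23
LCM(209, 95, 437) = 5 × 11 × 19 × 23 = 24035.
Smallest N > 31 is LCM + 31 = 24035 + 31 = 24066.

24066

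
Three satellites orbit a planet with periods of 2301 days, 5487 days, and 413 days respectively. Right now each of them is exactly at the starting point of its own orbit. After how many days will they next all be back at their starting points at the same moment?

499317 days

We need the least common multiple of the intervals.
2301 = 3 × 13 × 59
5487 = 3 × 31 × 59
413 = 7 × 59
LCM(2301, 5487, 413) = 3 × 7 × 13 × 31 × 59 = 499317.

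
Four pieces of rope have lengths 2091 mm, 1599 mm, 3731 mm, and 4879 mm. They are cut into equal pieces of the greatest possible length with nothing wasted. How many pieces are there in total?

300

Piece length = gcd(2091, 1599, 3731, 4879).
2091 = 3 × 17 × 41
1599 = 3 × 13 × 41
3731 = 7 × 13 × 41
4879 = 7 × 17 × 41
gcd(2091, 1599, 3731, 4879) = 41.
Total pieces = 2091/41 + 1599/41 + 3731/41 + 4879/41 = 51 + 39 + 91 + 119 = 300.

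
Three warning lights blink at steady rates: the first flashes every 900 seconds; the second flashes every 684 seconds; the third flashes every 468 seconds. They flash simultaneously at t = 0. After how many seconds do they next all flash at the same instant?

222300 seconds

They coincide at every common multiple of the periods; the first is the LCM.
900 = 2^2 × 3^2 × 5^2
684 = 2^2 × 3^2 × 19
468 = 2^2 × 3^2 × 13
LCM(900, 684, 468) = 2^2 × 3^2 × 5^2 × 13 × 19 = 222300.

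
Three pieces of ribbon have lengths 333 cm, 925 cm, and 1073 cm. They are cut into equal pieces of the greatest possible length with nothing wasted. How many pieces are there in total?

63

Piece length = gcd(333, 925, 1073).
333 = 3^2 × 37
925 = 5^2 × 37
1073 = 29 × 37
gcd(333, 925, 1073) = 37.
Total pieces = 333/37 + 925/37 + 1073/37 = 9 + 25 + 29 = 63.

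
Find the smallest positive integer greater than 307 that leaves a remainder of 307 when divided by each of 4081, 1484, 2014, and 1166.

N − 307 must be a common multiple of 4081, 1484, 2014, and 1166.
4081 = 7 × 11 × 53
1484 = 2^2 × 7 × 53
2014 = 2 × 19 × 53
1166 = 2 × 11 × 53
LCM(4081, 1484, 2014, 1166) = 2^2 × 7 × 11 × 19 × 53 = 310156.
Smallest N > 307 is LCM + 307 = 310156 + 307 = 310463.

310463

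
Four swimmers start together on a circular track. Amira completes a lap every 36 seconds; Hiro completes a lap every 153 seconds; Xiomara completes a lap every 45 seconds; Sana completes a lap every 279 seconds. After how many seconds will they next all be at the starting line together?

They coincide at every common multiple of the periods; the first is the LCM.
36 = 2^2 × 3^2
153 = 3^2 × 17
45 = 3^2 × 5
279 = 3^2 × 31
LCM(36, 153, 45, 279) = 2^2 × 3^2 × 5 × 17 × 31 = 94860.

94860 seconds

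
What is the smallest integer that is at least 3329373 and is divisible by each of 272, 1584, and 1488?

The integer must be a common multiple of 272, 1584, and 1488, so a multiple of their LCM.
272 = 2^4 × 17
1584 = 2^4 × 3^2 × 11
1488 = 2^4 × 3 × 31
LCM(272, 1584, 1488) = 2^4 × 3^2 × 11 × 17 × 31 = 834768.
Smallest multiple of 834768 that is ≥ 3329373: ⌈3329373/834768⌉ × 834768 = 4 × 834768 = 3339072.

3339072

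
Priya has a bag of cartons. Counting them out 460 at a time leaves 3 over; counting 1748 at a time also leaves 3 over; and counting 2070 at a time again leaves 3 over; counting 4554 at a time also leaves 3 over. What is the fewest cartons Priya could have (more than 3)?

N − 3 must be a common multiple of 460, 1748, 2070, and 4554.
460 = 2^2 × 5 × 23
1748 = 2^2 × 19 × 23
2070 = 2 × 3^2 × 5 × 23
4554 = 2 × 3^2 × 11 × 23
LCM(460, 1748, 2070, 4554) = 2^2 × 3^2 × 5 × 11 × 19 × 23 = 865260.
Smallest N > 3 is LCM + 3 = 865260 + 3 = 865263.

865263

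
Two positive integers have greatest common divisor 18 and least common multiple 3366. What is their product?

60588

For any two positive integers, gcd × lcm = product = 18 × 3366 = 60588.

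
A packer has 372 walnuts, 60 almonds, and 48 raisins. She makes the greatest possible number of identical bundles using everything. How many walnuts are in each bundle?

31

Number of bundles = gcd(372, 60, 48).
372 = 2^2 × 3 × 31
60 = 2^2 × 3 × 5
48 = 2^4 × 3
gcd(372, 60, 48) = 2^2 × 3 = 12.
walnuts per bundle = 372 / 12 = 31.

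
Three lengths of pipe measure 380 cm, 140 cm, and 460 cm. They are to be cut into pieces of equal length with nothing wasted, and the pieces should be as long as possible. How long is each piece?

20 cm

Each piece length must divide every original length, so the longest possible is gcd(380, 140, 460).
380 = 2^2 × 5 × 19
140 = 2^2 × 5 × 7
460 = 2^2 × 5 × 23
gcd(380, 140, 460) = 2^2 × 5 = 20.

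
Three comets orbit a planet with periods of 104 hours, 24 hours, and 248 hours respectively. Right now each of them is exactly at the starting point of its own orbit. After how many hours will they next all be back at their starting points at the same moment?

They coincide at every common multiple of the periods; the first is the LCM.
104 = 2^3 × 13
24 = 2^3 × 3
248 = 2^3 × 31
LCM(104, 24, 248) = 2^3 × 3 × 13 × 31 = 9672.

9672 hours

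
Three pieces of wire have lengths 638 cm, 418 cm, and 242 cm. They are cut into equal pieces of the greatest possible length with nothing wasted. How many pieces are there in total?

59

Piece length = gcd(638, 418, 242).
638 = 2 × 11 × 29
418 = 2 × 11 × 19
242 = 2 × 11^2
gcd(638, 418, 242) = 2 × 11 = 22.
Total pieces = 638/22 + 418/22 + 242/22 = 29 + 19 + 11 = 59.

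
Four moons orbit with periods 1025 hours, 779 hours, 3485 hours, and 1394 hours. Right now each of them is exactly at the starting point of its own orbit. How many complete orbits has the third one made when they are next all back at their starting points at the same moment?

190 orbits

All finish a whole number of cycles simultaneously at t = LCM of the periods.
1025 = 5^2 × 41
779 = 19 × 41
3485 = 5 × 17 × 41
1394 = 2 × 17 × 41
LCM(1025, 779, 3485, 1394) = 2 × 5^2 × 17 × 19 × 41 = 662150.
Orbits for period 3485: 662150 / 3485 = 190.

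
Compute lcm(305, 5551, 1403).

305 = 5 × 61
5551 = 7 × 13 × 61
1403 = 23 × 61
LCM(305, 5551, 1403) = 5 × 7 × 13 × 23 × 61 = 638365.

638365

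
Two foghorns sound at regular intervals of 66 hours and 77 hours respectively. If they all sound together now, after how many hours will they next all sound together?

462 hours

They coincide at every common multiple of the periods; the first is the LCM.
66 = 2 × 3 × 11
77 = 7 × 11
LCM(66, 77) = 2 × 3 × 7 × 11 = 462.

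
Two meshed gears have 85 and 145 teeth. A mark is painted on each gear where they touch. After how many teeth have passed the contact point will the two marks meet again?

They coincide at every common multiple of the periods; the first is the LCM.
85 = 5 × 17
145 = 5 × 29
LCM(85, 145) = 5 × 17 × 29 = 2465.

2465 teeth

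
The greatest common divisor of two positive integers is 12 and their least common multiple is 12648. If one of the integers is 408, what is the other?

For two integers, gcd × lcm = product, so the other is (12 × 12648) / 408 = 151776 / 408 = 372.

372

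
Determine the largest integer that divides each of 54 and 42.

6

54 = 2 × 3^3
42 = 2 × 3 × 7
gcd(54, 42) = 2 × 3 = 6.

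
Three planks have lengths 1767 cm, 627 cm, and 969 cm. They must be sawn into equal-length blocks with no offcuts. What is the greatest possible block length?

57 cm

The block length must divide every plank, so the greatest is gcd(1767, 627, 969).
1767 = 3 × 19 × 31
627 = 3 × 11 × 19
969 = 3 × 17 × 19
gcd(1767, 627, 969) = 3 × 19 = 57.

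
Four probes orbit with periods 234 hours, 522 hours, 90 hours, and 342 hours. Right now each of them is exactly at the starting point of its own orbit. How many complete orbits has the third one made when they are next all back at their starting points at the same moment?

7163 orbits

The first common completion time is the LCM of the periods.
234 = 2 × 3^2 × 13
522 = 2 × 3^2 × 29
90 = 2 × 3^2 × 5
342 = 2 × 3^2 × 19
LCM(234, 522, 90, 342) = 2 × 3^2 × 5 × 13 × 19 × 29 = 644670.
Orbits for period 90: 644670 / 90 = 7163.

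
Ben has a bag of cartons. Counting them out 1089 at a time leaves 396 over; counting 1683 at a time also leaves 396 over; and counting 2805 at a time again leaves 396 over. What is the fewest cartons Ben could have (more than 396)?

N − 396 must be a common multiple of 1089, 1683, and 2805.
1089 = 3^2 × 11^2
1683 = 3^2 × 11 × 17
2805 = 3 × 5 × 11 × 17
LCM(1089, 1683, 2805) = 3^2 × 5 × 11^2 × 17 = 92565.
Smallest N > 396 is LCM + 396 = 92565 + 396 = 92961.

92961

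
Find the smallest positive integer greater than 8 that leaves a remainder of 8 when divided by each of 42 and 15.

N − 8 must be a common multiple of 42 and 15.
42 = 2 × 3 × 7
15 = 3 × 5
LCM(42, 15) = 2 × 3 × 5 × 7 = 210.
Smallest N > 8 is LCM + 8 = 210 + 8 = 218.

218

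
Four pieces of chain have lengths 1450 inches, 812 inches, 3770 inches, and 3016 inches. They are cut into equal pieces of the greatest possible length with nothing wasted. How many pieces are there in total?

Piece length = gcd(1450, 812, 3770, 3016).
1450 = 2 × 5^2 × 29
812 = 2^2 × 7 × 29
3770 = 2 × 5 × 13 × 29
3016 = 2^3 × 13 × 29
gcd(1450, 812, 3770, 3016) = 2 × 29 = 58.
Total pieces = 1450/58 + 812/58 + 3770/58 + 3016/58 = 25 + 14 + 65 + 52 = 156.

156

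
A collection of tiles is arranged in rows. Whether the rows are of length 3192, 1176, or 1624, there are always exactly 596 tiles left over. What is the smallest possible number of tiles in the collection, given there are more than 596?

648572

N − 596 must be a common multiple of 3192, 1176, and 1624.
3192 = 2^3 × 3 × 7 × 19
1176 = 2^3 × 3 × 7^2
1624 = 2^3 × 7 × 29
LCM(3192, 1176, 1624) = 2^3 × 3 × 7^2 × 19 × 29 = 647976.
Smallest N > 596 is LCM + 596 = 647976 + 596 = 648572.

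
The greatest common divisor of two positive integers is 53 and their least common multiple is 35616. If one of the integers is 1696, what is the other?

For two integers, gcd × lcm = product, so the other is (53 × 35616) / 1696 = 1887648 / 1696 = 1113.

1113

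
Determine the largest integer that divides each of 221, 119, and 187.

221 = 13 × 17
119 = 7 × 17
187 = 11 × 17
gcd(221, 119, 187) = 17.

17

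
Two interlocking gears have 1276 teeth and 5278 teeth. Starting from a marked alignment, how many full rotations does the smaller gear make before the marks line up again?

The first common completion time is the LCM of the periods.
1276 = 2^2 × 11 × 29
5278 = 2 × 7 × 13 × 29
LCM(1276, 5278) = 2^2 × 7 × 11 × 13 × 29 = 116116.
Rotations for period 1276: 116116 / 1276 = 91.

91 rotations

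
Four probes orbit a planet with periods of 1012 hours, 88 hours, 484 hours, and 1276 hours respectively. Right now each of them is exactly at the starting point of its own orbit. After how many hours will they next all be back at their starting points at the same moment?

They coincide at every common multiple of the periods; the first is the LCM.
1012 = 2^2 × 11 × 23
88 = 2^3 × 11
484 = 2^2 × 11^2
1276 = 2^2 × 11 × 29
LCM(1012, 88, 484, 1276) = 2^3 × 11^2 × 23 × 29 = 645656.

645656 hours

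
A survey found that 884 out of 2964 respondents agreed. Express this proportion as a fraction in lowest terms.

17/57

884 = 2^2 × 13 × 17
2964 = 2^2 × 3 × 13 × 19
gcd(884, 2964) = 2^2 × 13 = 52.
Divide numerator and denominator by 52: 884/2964 = 17/57.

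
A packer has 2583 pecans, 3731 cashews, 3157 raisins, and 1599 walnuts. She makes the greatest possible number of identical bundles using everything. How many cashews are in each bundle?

91

Number of bundles = gcd(2583, 3731, 3157, 1599).
2583 = 3^2 × 7 × 41
3731 = 7 × 13 × 41
3157 = 7 × 11 × 41
1599 = 3 × 13 × 41
gcd(2583, 3731, 3157, 1599) = 41.
cashews per bundle = 3731 / 41 = 91.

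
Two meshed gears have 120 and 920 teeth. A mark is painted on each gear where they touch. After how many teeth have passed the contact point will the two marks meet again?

2760 teeth

We need the least common multiple of the intervals.
120 = 2^3 × 3 × 5
920 = 2^3 × 5 × 23
LCM(120, 920) = 2^3 × 3 × 5 × 23 = 2760.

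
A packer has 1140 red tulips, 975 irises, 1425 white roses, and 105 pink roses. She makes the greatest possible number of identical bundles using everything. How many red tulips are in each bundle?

Number of bundles = gcd(1140, 975, 1425, 105).
1140 = 2^2 × 3 × 5 × 19
975 = 3 × 5^2 × 13
1425 = 3 × 5^2 × 19
105 = 3 × 5 × 7
gcd(1140, 975, 1425, 105) = 3 × 5 = 15.
red tulips per bundle = 1140 / 15 = 76.

76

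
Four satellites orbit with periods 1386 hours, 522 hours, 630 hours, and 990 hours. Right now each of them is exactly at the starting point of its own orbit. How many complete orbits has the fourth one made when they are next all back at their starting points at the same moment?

203 orbits

The first common completion time is the LCM of the periods.
1386 = 2 × 3^2 × 7 × 11
522 = 2 × 3^2 × 29
630 = 2 × 3^2 × 5 × 7
990 = 2 × 3^2 × 5 × 11
LCM(1386, 522, 630, 990) = 2 × 3^2 × 5 × 7 × 11 × 29 = 200970.
Orbits for period 990: 200970 / 990 = 203.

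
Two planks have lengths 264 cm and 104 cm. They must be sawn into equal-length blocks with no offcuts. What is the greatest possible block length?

This is the greatest common divisor of 264 and 104.
264 = 2^3 × 3 × 11
104 = 2^3 × 13
gcd(264, 104) = 2^3 = 8.

8 cm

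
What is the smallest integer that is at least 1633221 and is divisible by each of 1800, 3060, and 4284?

The integer must be a common multiple of 1800, 3060, and 4284, so a multiple of their LCM.
1800 = 2^3 × 3^2 × 5^2
3060 = 2^2 × 3^2 × 5 × 17
4284 = 2^2 × 3^2 × 7 × 17
LCM(1800, 3060, 4284) = 2^3 × 3^2 × 5^2 × 7 × 17 = 214200.
Smallest multiple of 214200 that is ≥ 1633221: ⌈1633221/214200⌉ × 214200 = 8 × 214200 = 1713600.

1713600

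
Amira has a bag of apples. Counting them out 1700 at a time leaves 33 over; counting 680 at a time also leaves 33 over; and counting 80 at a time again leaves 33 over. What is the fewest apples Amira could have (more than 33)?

N − 33 must be a common multiple of 1700, 680, and 80.
1700 = 2^2 × 5^2 × 17
680 = 2^3 × 5 × 17
80 = 2^4 × 5
LCM(1700, 680, 80) = 2^4 × 5^2 × 17 = 6800.
Smallest N > 33 is LCM + 33 = 6800 + 33 = 6833.

6833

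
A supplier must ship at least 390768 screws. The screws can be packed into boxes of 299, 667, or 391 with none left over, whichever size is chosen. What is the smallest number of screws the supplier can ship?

442221

The number of screws must be a common multiple of 299, 667, and 391, so a multiple of their LCM.
299 = 13 × 23
667 = 23 × 29
391 = 17 × 23
LCM(299, 667, 391) = 13 × 17 × 23 × 29 = 147407.
Smallest multiple of 147407 that is ≥ 390768: ⌈390768/147407⌉ × 147407 = 3 × 147407 = 442221.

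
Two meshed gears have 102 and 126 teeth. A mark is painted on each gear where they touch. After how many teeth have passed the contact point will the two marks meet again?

They coincide at every common multiple of the periods; the first is the LCM.
102 = 2 × 3 × 17
126 = 2 × 3^2 × 7
LCM(102, 126) = 2 × 3^2 × 7 × 17 = 2142.

2142 teeth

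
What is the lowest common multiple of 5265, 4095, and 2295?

5265 = 3^4 × 5 × 13
4095 = 3^2 × 5 × 7 × 13
2295 = 3^3 × 5 × 17
LCM(5265, 4095, 2295) = 3^4 × 5 × 7 × 13 × 17 = 626535.

626535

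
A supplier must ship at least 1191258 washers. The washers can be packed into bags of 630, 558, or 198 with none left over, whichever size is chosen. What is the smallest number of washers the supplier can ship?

1288980

The number of washers must be a common multiple of 630, 558, and 198, so a multiple of their LCM.
630 = 2 × 3^2 × 5 × 7
558 = 2 × 3^2 × 31
198 = 2 × 3^2 × 11
LCM(630, 558, 198) = 2 × 3^2 × 5 × 7 × 11 × 31 = 214830.
Smallest multiple of 214830 that is ≥ 1191258: ⌈1191258/214830⌉ × 214830 = 6 × 214830 = 1288980.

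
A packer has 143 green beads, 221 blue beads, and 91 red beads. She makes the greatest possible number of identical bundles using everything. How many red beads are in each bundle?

Number of bundles = gcd(143, 221, 91).
143 = 11 × 13
221 = 13 × 17
91 = 7 × 13
gcd(143, 221, 91) = 13.
red beads per bundle = 91 / 13 = 7.

7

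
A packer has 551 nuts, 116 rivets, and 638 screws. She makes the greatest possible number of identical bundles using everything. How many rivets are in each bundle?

4

Number of bundles = gcd(551, 116, 638).
551 = 19 × 29
116 = 2^2 × 29
638 = 2 × 11 × 29
gcd(551, 116, 638) = 29.
rivets per bundle = 116 / 29 = 4.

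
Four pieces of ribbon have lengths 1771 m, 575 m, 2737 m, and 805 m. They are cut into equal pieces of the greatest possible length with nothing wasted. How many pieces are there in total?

Piece length = gcd(1771, 575, 2737, 805).
1771 = 7 × 11 × 23
575 = 5^2 × 23
2737 = 7 × 17 × 23
805 = 5 × 7 × 23
gcd(1771, 575, 2737, 805) = 23.
Total pieces = 1771/23 + 575/23 + 2737/23 + 805/23 = 77 + 25 + 119 + 35 = 256.

256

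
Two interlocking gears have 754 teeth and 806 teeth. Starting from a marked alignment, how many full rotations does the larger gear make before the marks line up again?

All finish a whole number of cycles simultaneously at t = LCM of the periods.
754 = 2 × 13 × 29
806 = 2 × 13 × 31
LCM(754, 806) = 2 × 13 × 29 × 31 = 23374.
Rotations for period 806: 23374 / 806 = 29.

29 rotations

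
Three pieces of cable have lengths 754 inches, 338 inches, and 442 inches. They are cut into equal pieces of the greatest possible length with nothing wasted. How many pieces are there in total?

Piece length = gcd(754, 338, 442).
754 = 2 × 13 × 29
338 = 2 × 13^2
442 = 2 × 13 × 17
gcd(754, 338, 442) = 2 × 13 = 26.
Total pieces = 754/26 + 338/26 + 442/26 = 29 + 13 + 17 = 59.

59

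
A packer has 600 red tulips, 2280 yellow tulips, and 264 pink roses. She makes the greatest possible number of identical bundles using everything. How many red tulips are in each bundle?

25

Number of bundles = gcd(600, 2280, 264).
600 = 2^3 × 3 × 5^2
2280 = 2^3 × 3 × 5 × 19
264 = 2^3 × 3 × 11
gcd(600, 2280, 264) = 2^3 × 3 = 24.
red tulips per bundle = 600 / 24 = 25.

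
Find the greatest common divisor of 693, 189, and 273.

21

693 = 3^2 × 7 × 11
189 = 3^3 × 7
273 = 3 × 7 × 13
gcd(693, 189, 273) = 3 × 7 = 21.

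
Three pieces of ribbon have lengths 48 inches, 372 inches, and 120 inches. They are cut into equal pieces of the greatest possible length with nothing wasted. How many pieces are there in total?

45

Piece length = gcd(48, 372, 120).
48 = 2^4 × 3
372 = 2^2 × 3 × 31
120 = 2^3 × 3 × 5
gcd(48, 372, 120) = 2^2 × 3 = 12.
Total pieces = 48/12 + 372/12 + 120/12 = 4 + 31 + 10 = 45.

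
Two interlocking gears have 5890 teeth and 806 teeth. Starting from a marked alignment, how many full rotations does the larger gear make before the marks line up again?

13 rotations

All finish a whole number of cycles simultaneously at t = LCM of the periods.
5890 = 2 × 5 × 19 × 31
806 = 2 × 13 × 31
LCM(5890, 806) = 2 × 5 × 13 × 19 × 31 = 76570.
Rotations for period 5890: 76570 / 5890 = 13.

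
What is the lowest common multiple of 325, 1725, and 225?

67275

325 = 5^2 × 13
1725 = 3 × 5^2 × 23
225 = 3^2 × 5^2
LCM(325, 1725, 225) = 3^2 × 5^2 × 13 × 23 = 67275.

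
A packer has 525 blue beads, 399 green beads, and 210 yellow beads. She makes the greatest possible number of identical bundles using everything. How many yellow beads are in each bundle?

10

Number of bundles = gcd(525, 399, 210).
525 = 3 × 5^2 × 7
399 = 3 × 7 × 19
210 = 2 × 3 × 5 × 7
gcd(525, 399, 210) = 3 × 7 = 21.
yellow beads per bundle = 210 / 21 = 10.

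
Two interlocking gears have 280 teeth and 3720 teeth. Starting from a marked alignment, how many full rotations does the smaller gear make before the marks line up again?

They are all back at their starting positions together after one LCM of the periods.
280 = 2^3 × 5 × 7
3720 = 2^3 × 3 × 5 × 31
LCM(280, 3720) = 2^3 × 3 × 5 × 7 × 31 = 26040.
Rotations for period 280: 26040 / 280 = 93.

93 rotations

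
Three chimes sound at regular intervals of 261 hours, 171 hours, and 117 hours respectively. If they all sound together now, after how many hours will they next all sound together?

We need the least common multiple of the intervals.
261 = 3^2 × 29
171 = 3^2 × 19
117 = 3^2 × 13
LCM(261, 171, 117) = 3^2 × 13 × 19 × 29 = 64467.

64467 hours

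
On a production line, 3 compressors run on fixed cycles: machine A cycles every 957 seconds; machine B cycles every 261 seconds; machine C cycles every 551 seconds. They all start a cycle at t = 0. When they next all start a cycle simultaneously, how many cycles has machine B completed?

209 cycles

They are all back at their starting positions together after one LCM of the periods.
957 = 3 × 11 × 29
261 = 3^2 × 29
551 = 19 × 29
LCM(957, 261, 551) = 3^2 × 11 × 19 × 29 = 54549.
Cycles for period 261: 54549 / 261 = 209.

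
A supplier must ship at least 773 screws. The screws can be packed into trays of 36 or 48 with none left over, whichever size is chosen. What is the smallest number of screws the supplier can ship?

The number of screws must be a common multiple of 36 and 48, so a multiple of their LCM.
36 = 2^2 × 3^2
48 = 2^4 × 3
LCM(36, 48) = 2^4 × 3^2 = 144.
Smallest multiple of 144 that is ≥ 773: ⌈773/144⌉ × 144 = 6 × 144 = 864.

864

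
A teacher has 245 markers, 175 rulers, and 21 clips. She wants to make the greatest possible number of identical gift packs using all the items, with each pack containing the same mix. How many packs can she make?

7 packs

The pack count must divide each quantity, so the greatest is gcd(245, 175, 21).
245 = 5 × 7^2
175 = 5^2 × 7
21 = 3 × 7
gcd(245, 175, 21) = 7.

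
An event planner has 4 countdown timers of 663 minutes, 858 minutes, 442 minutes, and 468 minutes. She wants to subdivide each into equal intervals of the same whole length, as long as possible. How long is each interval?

The interval must divide each timer length; the longest such is the gcd.
663 = 3 × 13 × 17
858 = 2 × 3 × 11 × 13
442 = 2 × 13 × 17
468 = 2^2 × 3^2 × 13
gcd(663, 858, 442, 468) = 13.

13 minutes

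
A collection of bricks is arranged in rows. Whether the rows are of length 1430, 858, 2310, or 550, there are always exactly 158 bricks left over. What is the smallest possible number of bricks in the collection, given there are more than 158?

150308

N − 158 must be a common multiple of 1430, 858, 2310, and 550.
1430 = 2 × 5 × 11 × 13
858 = 2 × 3 × 11 × 13
2310 = 2 × 3 × 5 × 7 × 11
550 = 2 × 5^2 × 11
LCM(1430, 858, 2310, 550) = 2 × 3 × 5^2 × 7 × 11 × 13 = 150150.
Smallest N > 158 is LCM + 158 = 150150 + 158 = 150308.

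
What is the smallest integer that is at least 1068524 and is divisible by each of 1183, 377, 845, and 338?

The integer must be a common multiple of 1183, 377, 845, and 338, so a multiple of their LCM.
1183 = 7 × 13^2
377 = 13 × 29
845 = 5 × 13^2
338 = 2 × 13^2
LCM(1183, 377, 845, 338) = 2 × 5 × 7 × 13^2 × 29 = 343070.
Smallest multiple of 343070 that is ≥ 1068524: ⌈1068524/343070⌉ × 343070 = 4 × 343070 = 1372280.

1372280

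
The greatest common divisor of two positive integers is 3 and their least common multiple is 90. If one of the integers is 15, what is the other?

18

For two integers, gcd × lcm = product, so the other is (3 × 90) / 15 = 270 / 15 = 18.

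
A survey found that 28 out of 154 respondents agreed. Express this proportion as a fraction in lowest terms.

28 = 2^2 × 7
154 = 2 × 7 × 11
gcd(28, 154) = 2 × 7 = 14.
Divide numerator and denominator by 14: 28/154 = 2/11.

2/11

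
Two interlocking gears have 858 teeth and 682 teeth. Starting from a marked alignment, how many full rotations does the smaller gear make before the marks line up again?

39 rotations

The first common completion time is the LCM of the periods.
858 = 2 × 3 × 11 × 13
682 = 2 × 11 × 31
LCM(858, 682) = 2 × 3 × 11 × 13 × 31 = 26598.
Rotations for period 682: 26598 / 682 = 39.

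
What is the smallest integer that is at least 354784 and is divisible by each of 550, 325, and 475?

407550

The integer must be a common multiple of 550, 325, and 475, so a multiple of their LCM.
550 = 2 × 5^2 × 11
325 = 5^2 × 13
475 = 5^2 × 19
LCM(550, 325, 475) = 2 × 5^2 × 11 × 13 × 19 = 135850.
Smallest multiple of 135850 that is ≥ 354784: ⌈354784/135850⌉ × 135850 = 3 × 135850 = 407550.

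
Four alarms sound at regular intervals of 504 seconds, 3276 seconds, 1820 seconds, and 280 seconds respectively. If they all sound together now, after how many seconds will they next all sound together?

32760 seconds

We need the least common multiple of the intervals.
504 = 2^3 × 3^2 × 7
3276 = 2^2 × 3^2 × 7 × 13
1820 = 2^2 × 5 × 7 × 13
280 = 2^3 × 5 × 7
LCM(504, 3276, 1820, 280) = 2^3 × 3^2 × 5 × 7 × 13 = 32760.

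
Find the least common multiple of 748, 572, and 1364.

748 = 2^2 × 11 × 17
572 = 2^2 × 11 × 13
1364 = 2^2 × 11 × 31
LCM(748, 572, 1364) = 2^2 × 11 × 13 × 17 × 31 = 301444.

301444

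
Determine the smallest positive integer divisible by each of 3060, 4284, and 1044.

621180

3060 = 2^2 × 3^2 × 5 × 17
4284 = 2^2 × 3^2 × 7 × 17
1044 = 2^2 × 3^2 × 29
LCM(3060, 4284, 1044) = 2^2 × 3^2 × 5 × 7 × 17 × 29 = 621180.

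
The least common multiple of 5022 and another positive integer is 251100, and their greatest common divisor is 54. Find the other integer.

gcd × lcm = product of the two integers, so the other integer is (54 × 251100) / 5022 = 2700.

2700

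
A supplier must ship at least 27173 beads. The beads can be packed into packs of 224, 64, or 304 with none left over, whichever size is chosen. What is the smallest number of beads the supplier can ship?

34048

The number of beads must be a common multiple of 224, 64, and 304, so a multiple of their LCM.
224 = 2^5 × 7
64 = 2^6
304 = 2^4 × 19
LCM(224, 64, 304) = 2^6 × 7 × 19 = 8512.
Smallest multiple of 8512 that is ≥ 27173: ⌈27173/8512⌉ × 8512 = 4 × 8512 = 34048.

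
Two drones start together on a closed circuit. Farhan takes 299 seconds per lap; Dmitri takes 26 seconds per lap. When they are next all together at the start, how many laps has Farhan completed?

The first common completion time is the LCM of the periods.
299 = 13 × 23
26 = 2 × 13
LCM(299, 26) = 2 × 13 × 23 = 598.
Laps for period 299: 598 / 299 = 2.

2 laps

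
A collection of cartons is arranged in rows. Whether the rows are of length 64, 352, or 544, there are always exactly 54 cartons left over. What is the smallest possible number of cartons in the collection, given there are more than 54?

N − 54 must be a common multiple of 64, 352, and 544.
64 = 2^6
352 = 2^5 × 11
544 = 2^5 × 17
LCM(64, 352, 544) = 2^6 × 11 × 17 = 11968.
Smallest N > 54 is LCM + 54 = 11968 + 54 = 12022.

12022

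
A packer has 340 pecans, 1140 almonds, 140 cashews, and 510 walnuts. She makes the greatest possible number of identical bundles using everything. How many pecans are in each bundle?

34

Number of bundles = gcd(340, 1140, 140, 510).
340 = 2^2 × 5 × 17
1140 = 2^2 × 3 × 5 × 19
140 = 2^2 × 5 × 7
510 = 2 × 3 × 5 × 17
gcd(340, 1140, 140, 510) = 2 × 5 = 10.
pecans per bundle = 340 / 10 = 34.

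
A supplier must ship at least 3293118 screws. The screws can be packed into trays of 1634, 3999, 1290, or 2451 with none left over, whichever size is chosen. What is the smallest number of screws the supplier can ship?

3799050

The number of screws must be a common multiple of 1634, 3999, 1290, and 2451, so a multiple of their LCM.
1634 = 2 × 19 × 43
3999 = 3 × 31 × 43
1290 = 2 × 3 × 5 × 43
2451 = 3 × 19 × 43
LCM(1634, 3999, 1290, 2451) = 2 × 3 × 5 × 19 × 31 × 43 = 759810.
Smallest multiple of 759810 that is ≥ 3293118: ⌈3293118/759810⌉ × 759810 = 5 × 759810 = 3799050.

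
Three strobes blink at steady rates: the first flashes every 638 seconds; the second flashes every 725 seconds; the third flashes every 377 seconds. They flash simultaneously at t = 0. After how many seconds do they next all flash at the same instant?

207350 seconds

The first simultaneous occurrence is after LCM of the individual periods.
638 = 2 × 11 × 29
725 = 5^2 × 29
377 = 13 × 29
LCM(638, 725, 377) = 2 × 5^2 × 11 × 13 × 29 = 207350.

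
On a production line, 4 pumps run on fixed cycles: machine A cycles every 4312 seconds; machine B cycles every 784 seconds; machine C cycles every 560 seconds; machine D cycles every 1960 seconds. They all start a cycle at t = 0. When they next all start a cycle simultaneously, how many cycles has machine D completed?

22 cycles

They are all back at their starting positions together after one LCM of the periods.
4312 = 2^3 × 7^2 × 11
784 = 2^4 × 7^2
560 = 2^4 × 5 × 7
1960 = 2^3 × 5 × 7^2
LCM(4312, 784, 560, 1960) = 2^4 × 5 × 7^2 × 11 = 43120.
Cycles for period 1960: 43120 / 1960 = 22.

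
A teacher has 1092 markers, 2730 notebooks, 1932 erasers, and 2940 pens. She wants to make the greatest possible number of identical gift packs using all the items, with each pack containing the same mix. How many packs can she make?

42 packs

The pack count must divide each quantity, so the greatest is gcd(1092, 2730, 1932, 2940).
1092 = 2^2 × 3 × 7 × 13
2730 = 2 × 3 × 5 × 7 × 13
1932 = 2^2 × 3 × 7 × 23
2940 = 2^2 × 3 × 5 × 7^2
gcd(1092, 2730, 1932, 2940) = 2 × 3 × 7 = 42.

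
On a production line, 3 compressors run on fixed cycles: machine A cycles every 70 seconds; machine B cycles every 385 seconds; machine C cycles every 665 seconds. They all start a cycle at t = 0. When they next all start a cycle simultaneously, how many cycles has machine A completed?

The first common completion time is the LCM of the periods.
70 = 2 × 5 × 7
385 = 5 × 7 × 11
665 = 5 × 7 × 19
LCM(70, 385, 665) = 2 × 5 × 7 × 11 × 19 = 14630.
Cycles for period 70: 14630 / 70 = 209.

209 cycles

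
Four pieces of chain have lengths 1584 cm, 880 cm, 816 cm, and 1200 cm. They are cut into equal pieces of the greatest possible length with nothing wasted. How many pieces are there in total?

280

Piece length = gcd(1584, 880, 816, 1200).
1584 = 2^4 × 3^2 × 11
880 = 2^4 × 5 × 11
816 = 2^4 × 3 × 17
1200 = 2^4 × 3 × 5^2
gcd(1584, 880, 816, 1200) = 2^4 = 16.
Total pieces = 1584/16 + 880/16 + 816/16 + 1200/16 = 99 + 55 + 51 + 75 = 280.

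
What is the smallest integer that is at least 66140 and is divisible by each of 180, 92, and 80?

66240

The integer must be a common multiple of 180, 92, and 80, so a multiple of their LCM.
180 = 2^2 × 3^2 × 5
92 = 2^2 × 23
80 = 2^4 × 5
LCM(180, 92, 80) = 2^4 × 3^2 × 5 × 23 = 16560.
Smallest multiple of 16560 that is ≥ 66140: ⌈66140/16560⌉ × 16560 = 4 × 16560 = 66240.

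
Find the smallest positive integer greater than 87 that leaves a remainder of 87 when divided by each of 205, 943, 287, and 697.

561172

N − 87 must be a common multiple of 205, 943, 287, and 697.
205 = 5 × 41
943 = 23 × 41
287 = 7 × 41
697 = 17 × 41
LCM(205, 943, 287, 697) = 5 × 7 × 17 × 23 × 41 = 561085.
Smallest N > 87 is LCM + 87 = 561085 + 87 = 561172.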